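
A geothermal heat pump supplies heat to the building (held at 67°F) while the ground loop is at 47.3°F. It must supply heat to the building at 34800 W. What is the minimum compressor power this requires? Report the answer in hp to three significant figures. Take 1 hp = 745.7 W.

1.75 hp

In absolute terms T_C = 281.65 K and T_H = 292.59 K, so ΔT = 10.94 K.
COP_Carnot = T_H/ΔT = 292.59/10.94 = 26.73.
Ẇ_min = Q̇/COP_Carnot = 34800/26.73 = 1302 W = 1.746 hp.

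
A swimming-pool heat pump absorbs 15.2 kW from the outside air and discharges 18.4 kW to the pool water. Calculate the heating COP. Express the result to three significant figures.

5.75

The first law gives Q̇_H = Q̇_C + Ẇ, so the three rates are Q̇_C = 15.20, Q̇_H = 18.40, Ẇ = 3.200 kW.
COP_HP = Q̇_H/Ẇ = 18.40/3.200 = 5.750.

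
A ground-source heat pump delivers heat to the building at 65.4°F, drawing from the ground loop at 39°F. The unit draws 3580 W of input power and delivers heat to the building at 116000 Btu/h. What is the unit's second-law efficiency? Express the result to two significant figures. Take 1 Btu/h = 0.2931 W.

0.48

Converting, Q̇_H = 116000 Btu/h = 34000 W, so COP_actual = Q̇_H/Ẇ = 34000/3580 = 9.497.
In absolute terms T_C = 277.04 K and T_H = 291.71 K, so ΔT = 14.67 K.
COP_Carnot = T_H/ΔT = 291.71/14.67 = 19.89.
η_II = COP_actual/COP_Carnot = 9.497/19.89 = 0.4775.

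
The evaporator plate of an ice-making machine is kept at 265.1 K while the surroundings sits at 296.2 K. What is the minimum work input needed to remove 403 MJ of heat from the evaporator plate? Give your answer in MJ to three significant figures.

47.3 MJ

The reservoir spacing is ΔT = 296.2 − 265.1 = 31.10 K.
The reversible limit is COP_R = T_C/ΔT = 8.524, so W_min = Q_C/COP = Q_C·ΔT/T_C.
W_min = 403.0 × 31.10/265.10 = 47.28 MJ.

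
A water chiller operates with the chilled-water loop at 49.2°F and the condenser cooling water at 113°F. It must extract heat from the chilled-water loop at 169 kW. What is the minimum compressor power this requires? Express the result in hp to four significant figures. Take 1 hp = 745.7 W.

In absolute terms T_C = 282.71 K and T_H = 318.15 K, so ΔT = 35.44 K.
COP_Carnot = T_C/ΔT = 282.71/35.44 = 7.976.
Ẇ_min = Q̇/COP_Carnot = 169.0/7.976 = 21.19 kW = 28.41 hp.

28.41 hp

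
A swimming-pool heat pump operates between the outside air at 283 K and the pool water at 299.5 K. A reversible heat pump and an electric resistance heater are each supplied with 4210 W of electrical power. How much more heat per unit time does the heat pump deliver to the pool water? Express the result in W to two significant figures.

The reservoir spacing is ΔT = 299.5 − 283 = 16.50 K.
COP_Carnot = T_H/ΔT = 299.50/16.50 = 18.15.
The heat pump delivers Q̇_H = COP × Ẇ = 76420 W; the resistance heater delivers Ẇ = 4210 W.
Extra = (COP − 1)·Ẇ = 72210 W.

72000 W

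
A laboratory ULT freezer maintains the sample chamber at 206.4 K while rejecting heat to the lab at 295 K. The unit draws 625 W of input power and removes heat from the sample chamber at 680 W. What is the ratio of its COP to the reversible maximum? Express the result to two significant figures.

0.47

COP_actual = Q̇_C/Ẇ = 680.0/625.0 = 1.088.
The reservoir spacing is ΔT = 295 − 206.4 = 88.60 K.
COP_Carnot = T_C/ΔT = 206.40/88.60 = 2.330.
η_II = COP_actual/COP_Carnot = 1.088/2.330 = 0.4670.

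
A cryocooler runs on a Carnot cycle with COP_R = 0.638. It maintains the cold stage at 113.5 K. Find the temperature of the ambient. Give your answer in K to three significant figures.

COP_R = T_C/(T_H − T_C) gives T_H − T_C = T_C/COP.
With T_C = 113.50 K, T_H = 113.50 × (1 + 1/0.638) = 291.40 K.

291 K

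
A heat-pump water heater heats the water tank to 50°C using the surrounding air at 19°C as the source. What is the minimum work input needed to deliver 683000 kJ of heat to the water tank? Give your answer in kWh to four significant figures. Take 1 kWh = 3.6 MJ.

18.20 kWh

In absolute terms T_C = 292.15 K and T_H = 323.15 K, so ΔT = 31.00 K.
The reversible limit is COP_HP = T_H/ΔT = 10.42, so W_min = Q_H/COP = Q_H·ΔT/T_H.
W_min = 683000 × 31.00/323.15 = 65520 kJ = 18.20 kWh.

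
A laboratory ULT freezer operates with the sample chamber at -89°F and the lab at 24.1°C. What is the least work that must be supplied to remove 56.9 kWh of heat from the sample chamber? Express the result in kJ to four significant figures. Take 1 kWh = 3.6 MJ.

90840 kJ

In absolute terms T_C = 205.93 K and T_H = 297.25 K, so ΔT = 91.32 K.
The reversible limit is COP_R = T_C/ΔT = 2.255, so W_min = Q_C/COP = Q_C·ΔT/T_C.
W_min = 56.90 × 91.32/205.93 = 25.23 kWh = 90840 kJ.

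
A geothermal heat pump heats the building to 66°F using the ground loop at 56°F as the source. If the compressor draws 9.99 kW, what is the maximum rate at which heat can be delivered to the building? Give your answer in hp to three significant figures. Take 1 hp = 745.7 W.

In absolute terms T_C = 286.48 K and T_H = 292.04 K, so ΔT = 5.556 K.
COP_Carnot = T_H/ΔT = 292.04/5.556 = 52.57.
Q̇_max = COP_Carnot × Ẇ = 52.57 × 9.990 kW = 525.1 kW = 704.2 hp.

704 hp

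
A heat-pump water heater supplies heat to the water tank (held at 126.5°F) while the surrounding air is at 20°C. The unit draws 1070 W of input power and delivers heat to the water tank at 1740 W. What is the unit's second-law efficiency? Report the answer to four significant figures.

COP_actual = Q̇_H/Ẇ = 1740/1070 = 1.626.
In absolute terms T_C = 293.15 K and T_H = 325.65 K, so ΔT = 32.50 K.
COP_Carnot = T_H/ΔT = 325.65/32.50 = 10.02.
η_II = COP_actual/COP_Carnot = 1.626/10.02 = 0.1623.

0.1623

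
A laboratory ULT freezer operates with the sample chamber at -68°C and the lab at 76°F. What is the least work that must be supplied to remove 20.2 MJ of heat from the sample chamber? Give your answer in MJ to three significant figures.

9.10 MJ

In absolute terms T_C = 205.15 K and T_H = 297.59 K, so ΔT = 92.44 K.
The reversible limit is COP_R = T_C/ΔT = 2.219, so W_min = Q_C/COP = Q_C·ΔT/T_C.
W_min = 20.20 × 92.44/205.15 = 9.102 MJ.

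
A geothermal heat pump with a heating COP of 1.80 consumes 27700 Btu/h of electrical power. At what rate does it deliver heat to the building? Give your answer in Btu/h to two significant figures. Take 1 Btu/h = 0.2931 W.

Q̇_H = COP_HP × Ẇ = 1.80 × 27700 = 49860 Btu/h.

50000 Btu/h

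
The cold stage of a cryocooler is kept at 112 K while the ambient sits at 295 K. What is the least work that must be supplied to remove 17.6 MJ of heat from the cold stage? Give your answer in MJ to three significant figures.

28.8 MJ

The reservoir spacing is ΔT = 295 − 112 = 183.0 K.
The reversible limit is COP_R = T_C/ΔT = 0.6120, so W_min = Q_C/COP = Q_C·ΔT/T_C.
W_min = 17.60 × 183.0/112.00 = 28.76 MJ.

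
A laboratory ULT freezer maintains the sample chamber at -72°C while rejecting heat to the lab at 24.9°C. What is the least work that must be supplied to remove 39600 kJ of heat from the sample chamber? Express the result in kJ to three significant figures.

19100 kJ

In absolute terms T_C = 201.15 K and T_H = 298.05 K, so ΔT = 96.90 K.
The reversible limit is COP_R = T_C/ΔT = 2.076, so W_min = Q_C/COP = Q_C·ΔT/T_C.
W_min = 39600 × 96.90/201.15 = 19080 kJ.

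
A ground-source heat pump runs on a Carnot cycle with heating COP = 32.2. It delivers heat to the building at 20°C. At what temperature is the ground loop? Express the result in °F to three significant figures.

51.6 °F

COP_HP = T_H/(T_H − T_C) gives T_H − T_C = T_H/COP.
With T_H = 293.15 K, T_C = 293.15 × (1 − 1/32.2) = 284.05 K.
Converting, 284.05 K = 51.61°F.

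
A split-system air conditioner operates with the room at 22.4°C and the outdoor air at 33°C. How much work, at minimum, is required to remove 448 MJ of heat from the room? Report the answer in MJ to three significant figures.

In absolute terms T_C = 295.55 K and T_H = 306.15 K, so ΔT = 10.60 K.
The reversible limit is COP_R = T_C/ΔT = 27.88, so W_min = Q_C/COP = Q_C·ΔT/T_C.
W_min = 448.0 × 10.60/295.55 = 16.07 MJ.

16.1 MJ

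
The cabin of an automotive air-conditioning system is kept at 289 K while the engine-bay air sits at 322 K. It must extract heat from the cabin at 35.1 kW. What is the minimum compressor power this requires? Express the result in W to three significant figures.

4010 W

The reservoir spacing is ΔT = 322 − 289 = 33.00 K.
COP_Carnot = T_C/ΔT = 289.00/33.00 = 8.758.
Ẇ_min = Q̇/COP_Carnot = 35.10/8.758 = 4.008 kW = 4008 W.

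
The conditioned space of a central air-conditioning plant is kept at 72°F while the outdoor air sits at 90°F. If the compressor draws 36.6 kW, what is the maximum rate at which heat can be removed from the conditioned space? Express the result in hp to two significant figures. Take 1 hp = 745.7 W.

In absolute terms T_C = 295.37 K and T_H = 305.37 K, so ΔT = 10.00 K.
COP_Carnot = T_C/ΔT = 295.37/10.00 = 29.54.
Q̇_max = COP_Carnot × Ẇ = 29.54 × 36.60 kW = 1081 kW = 1450 hp.

1400 hp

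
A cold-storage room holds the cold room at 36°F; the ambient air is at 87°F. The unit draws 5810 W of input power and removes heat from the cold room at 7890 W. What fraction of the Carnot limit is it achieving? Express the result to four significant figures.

0.1397

COP_actual = Q̇_C/Ẇ = 7890/5810 = 1.358.
In absolute terms T_C = 275.37 K and T_H = 303.71 K, so ΔT = 28.33 K.
COP_Carnot = T_C/ΔT = 275.37/28.33 = 9.719.
η_II = COP_actual/COP_Carnot = 1.358/9.719 = 0.1397.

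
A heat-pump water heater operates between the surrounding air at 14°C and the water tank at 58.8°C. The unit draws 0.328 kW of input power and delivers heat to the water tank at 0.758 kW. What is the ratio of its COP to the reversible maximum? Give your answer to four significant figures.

0.3119

COP_actual = Q̇_H/Ẇ = 0.7580/0.3280 = 2.311.
In absolute terms T_C = 287.15 K and T_H = 331.95 K, so ΔT = 44.80 K.
COP_Carnot = T_H/ΔT = 331.95/44.80 = 7.410.
η_II = COP_actual/COP_Carnot = 2.311/7.410 = 0.3119.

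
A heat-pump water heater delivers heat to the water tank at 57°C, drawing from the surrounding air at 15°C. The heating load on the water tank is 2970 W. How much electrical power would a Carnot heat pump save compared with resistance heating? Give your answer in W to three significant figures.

2590 W

In absolute terms T_C = 288.15 K and T_H = 330.15 K, so ΔT = 42.00 K.
COP_Carnot = T_H/ΔT = 330.15/42.00 = 7.861.
Resistance heating needs Ẇ_res = Q̇_H = 2970 W; the reversible heat pump needs only Ẇ_hp = Q̇_H/COP = 377.8 W.
Saving = 2970 − 377.8 = 2592 W.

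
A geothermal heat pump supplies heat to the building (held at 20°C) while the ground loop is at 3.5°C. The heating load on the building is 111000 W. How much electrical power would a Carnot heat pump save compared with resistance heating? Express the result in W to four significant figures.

In absolute terms T_C = 276.65 K and T_H = 293.15 K, so ΔT = 16.50 K.
COP_Carnot = T_H/ΔT = 293.15/16.50 = 17.77.
Resistance heating needs Ẇ_res = Q̇_H = 111000 W; the reversible heat pump needs only Ẇ_hp = Q̇_H/COP = 6248 W.
Saving = 111000 − 6248 = 104800 W.

104800 W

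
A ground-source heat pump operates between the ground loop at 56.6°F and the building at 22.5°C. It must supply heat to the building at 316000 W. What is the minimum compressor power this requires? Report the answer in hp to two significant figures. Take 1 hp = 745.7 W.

In absolute terms T_C = 286.82 K and T_H = 295.65 K, so ΔT = 8.833 K.
COP_Carnot = T_H/ΔT = 295.65/8.833 = 33.47.
Ẇ_min = Q̇/COP_Carnot = 316000/33.47 = 9441 W = 12.66 hp.

13 hp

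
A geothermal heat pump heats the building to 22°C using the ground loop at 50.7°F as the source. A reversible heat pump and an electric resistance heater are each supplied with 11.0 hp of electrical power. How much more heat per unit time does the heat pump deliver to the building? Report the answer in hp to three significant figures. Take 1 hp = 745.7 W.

269 hp

In absolute terms T_C = 283.54 K and T_H = 295.15 K, so ΔT = 11.61 K.
COP_Carnot = T_H/ΔT = 295.15/11.61 = 25.42.
The heat pump delivers Q̇_H = COP × Ẇ = 279.6 hp; the resistance heater delivers Ẇ = 11.00 hp.
Extra = (COP − 1)·Ẇ = 268.6 hp.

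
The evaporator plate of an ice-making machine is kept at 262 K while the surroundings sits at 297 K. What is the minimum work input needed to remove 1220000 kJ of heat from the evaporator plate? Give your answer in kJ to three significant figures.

The reservoir spacing is ΔT = 297 − 262 = 35.00 K.
The reversible limit is COP_R = T_C/ΔT = 7.486, so W_min = Q_C/COP = Q_C·ΔT/T_C.
W_min = 1220000 × 35.00/262.00 = 163000 kJ.

163000 kJ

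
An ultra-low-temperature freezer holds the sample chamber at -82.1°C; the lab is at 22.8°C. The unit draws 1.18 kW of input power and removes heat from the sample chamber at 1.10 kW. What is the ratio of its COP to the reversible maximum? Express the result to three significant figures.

0.512

COP_actual = Q̇_C/Ẇ = 1.100/1.180 = 0.9322.
In absolute terms T_C = 191.05 K and T_H = 295.95 K, so ΔT = 104.9 K.
COP_Carnot = T_C/ΔT = 191.05/104.9 = 1.821.
η_II = COP_actual/COP_Carnot = 0.9322/1.821 = 0.5118.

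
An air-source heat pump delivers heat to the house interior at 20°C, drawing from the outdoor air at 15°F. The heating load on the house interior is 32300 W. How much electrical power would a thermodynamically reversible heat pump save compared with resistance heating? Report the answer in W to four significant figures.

In absolute terms T_C = 263.71 K and T_H = 293.15 K, so ΔT = 29.44 K.
COP_Carnot = T_H/ΔT = 293.15/29.44 = 9.956.
Resistance heating needs Ẇ_res = Q̇_H = 32300 W; the reversible heat pump needs only Ẇ_hp = Q̇_H/COP = 3244 W.
Saving = 32300 − 3244 = 29060 W.

29060 W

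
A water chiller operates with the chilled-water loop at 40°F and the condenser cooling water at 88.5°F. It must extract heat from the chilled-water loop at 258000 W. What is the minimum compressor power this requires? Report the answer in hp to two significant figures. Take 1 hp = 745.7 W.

In absolute terms T_C = 277.59 K and T_H = 304.54 K, so ΔT = 26.94 K.
COP_Carnot = T_C/ΔT = 277.59/26.94 = 10.30.
Ẇ_min = Q̇/COP_Carnot = 258000/10.30 = 25040 W = 33.58 hp.

34 hp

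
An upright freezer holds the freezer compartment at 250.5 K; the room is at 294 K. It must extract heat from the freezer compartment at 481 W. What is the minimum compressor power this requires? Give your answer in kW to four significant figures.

The reservoir spacing is ΔT = 294 − 250.5 = 43.50 K.
COP_Carnot = T_C/ΔT = 250.50/43.50 = 5.759.
Ẇ_min = Q̇/COP_Carnot = 481.0/5.759 = 83.53 W = 0.08353 kW.

0.08353 kW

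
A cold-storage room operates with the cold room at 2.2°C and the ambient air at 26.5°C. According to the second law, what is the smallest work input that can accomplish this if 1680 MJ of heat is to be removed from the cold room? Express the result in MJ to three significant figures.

In absolute terms T_C = 275.35 K and T_H = 299.65 K, so ΔT = 24.30 K.
The reversible limit is COP_R = T_C/ΔT = 11.33, so W_min = Q_C/COP = Q_C·ΔT/T_C.
W_min = 1680 × 24.30/275.35 = 148.3 MJ.

148 MJ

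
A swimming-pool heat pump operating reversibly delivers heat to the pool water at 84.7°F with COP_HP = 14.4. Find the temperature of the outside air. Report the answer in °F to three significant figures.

COP_HP = T_H/(T_H − T_C) gives T_H − T_C = T_H/COP.
With T_H = 302.43 K, T_C = 302.43 × (1 − 1/14.4) = 281.43 K.
Converting, 281.43 K = 46.90°F.

46.9 °F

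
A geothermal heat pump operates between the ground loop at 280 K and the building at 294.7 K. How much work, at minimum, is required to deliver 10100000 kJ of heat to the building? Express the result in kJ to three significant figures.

The reservoir spacing is ΔT = 294.7 − 280 = 14.70 K.
The reversible limit is COP_HP = T_H/ΔT = 20.05, so W_min = Q_H/COP = Q_H·ΔT/T_H.
W_min = 10100000 × 14.70/294.70 = 503800 kJ.

504000 kJ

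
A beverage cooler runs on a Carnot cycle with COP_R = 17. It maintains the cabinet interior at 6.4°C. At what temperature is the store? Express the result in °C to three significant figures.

22.8 °C

COP_R = T_C/(T_H − T_C) gives T_H − T_C = T_C/COP.
With T_C = 279.55 K, T_H = 279.55 × (1 + 1/17) = 295.99 K.
Converting, 295.99 K = 22.84°C.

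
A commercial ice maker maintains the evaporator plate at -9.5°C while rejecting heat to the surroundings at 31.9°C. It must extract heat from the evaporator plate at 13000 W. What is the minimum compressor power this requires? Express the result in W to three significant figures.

2040 W

In absolute terms T_C = 263.65 K and T_H = 305.05 K, so ΔT = 41.40 K.
COP_Carnot = T_C/ΔT = 263.65/41.40 = 6.368.
Ẇ_min = Q̇/COP_Carnot = 13000/6.368 = 2041 W.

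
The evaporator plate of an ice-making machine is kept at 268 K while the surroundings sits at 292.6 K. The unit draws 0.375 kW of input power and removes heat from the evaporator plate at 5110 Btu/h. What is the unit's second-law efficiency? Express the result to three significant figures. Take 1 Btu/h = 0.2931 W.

0.367

Converting, Q̇_C = 5110 Btu/h = 1.498 kW, so COP_actual = Q̇_C/Ẇ = 1.498/0.3750 = 3.994.
The reservoir spacing is ΔT = 292.6 − 268 = 24.60 K.
COP_Carnot = T_C/ΔT = 268.00/24.60 = 10.89.
η_II = COP_actual/COP_Carnot = 3.994/10.89 = 0.3666.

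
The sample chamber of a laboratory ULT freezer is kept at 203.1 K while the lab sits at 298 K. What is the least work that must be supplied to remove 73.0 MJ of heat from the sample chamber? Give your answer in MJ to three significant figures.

The reservoir spacing is ΔT = 298 − 203.1 = 94.90 K.
The reversible limit is COP_R = T_C/ΔT = 2.140, so W_min = Q_C/COP = Q_C·ΔT/T_C.
W_min = 73.00 × 94.90/203.10 = 34.11 MJ.

34.1 MJ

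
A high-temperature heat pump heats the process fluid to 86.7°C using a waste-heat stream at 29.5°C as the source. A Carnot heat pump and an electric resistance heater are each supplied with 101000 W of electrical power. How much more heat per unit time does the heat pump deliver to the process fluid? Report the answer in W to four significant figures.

In absolute terms T_C = 302.65 K and T_H = 359.85 K, so ΔT = 57.20 K.
COP_Carnot = T_H/ΔT = 359.85/57.20 = 6.291.
The heat pump delivers Q̇_H = COP × Ẇ = 635400 W; the resistance heater delivers Ẇ = 101000 W.
Extra = (COP − 1)·Ẇ = 534400 W.

534400 W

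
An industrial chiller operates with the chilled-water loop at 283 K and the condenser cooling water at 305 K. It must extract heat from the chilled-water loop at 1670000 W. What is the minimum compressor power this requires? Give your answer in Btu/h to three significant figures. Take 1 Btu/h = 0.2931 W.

443000 Btu/h

The reservoir spacing is ΔT = 305 − 283 = 22.00 K.
COP_Carnot = T_C/ΔT = 283.00/22.00 = 12.86.
Ẇ_min = Q̇/COP_Carnot = 1670000/12.86 = 129800 W = 442900 Btu/h.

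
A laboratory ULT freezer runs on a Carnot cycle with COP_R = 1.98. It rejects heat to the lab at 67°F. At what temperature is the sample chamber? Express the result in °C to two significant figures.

For a Carnot refrigerator COP_R = T_C/(T_H − T_C), so T_C = COP·T_H/(1 + COP).
With T_H = 292.59 K, T_C = 1.98 × 292.59/2.980 = 194.41 K.
Converting, 194.41 K = -78.74°C.

-79 °C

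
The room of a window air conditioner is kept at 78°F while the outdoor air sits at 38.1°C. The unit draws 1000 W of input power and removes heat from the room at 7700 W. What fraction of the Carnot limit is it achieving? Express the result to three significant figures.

0.323

COP_actual = Q̇_C/Ẇ = 7700/1000 = 7.700.
In absolute terms T_C = 298.71 K and T_H = 311.25 K, so ΔT = 12.54 K.
COP_Carnot = T_C/ΔT = 298.71/12.54 = 23.81.
η_II = COP_actual/COP_Carnot = 7.700/23.81 = 0.3234.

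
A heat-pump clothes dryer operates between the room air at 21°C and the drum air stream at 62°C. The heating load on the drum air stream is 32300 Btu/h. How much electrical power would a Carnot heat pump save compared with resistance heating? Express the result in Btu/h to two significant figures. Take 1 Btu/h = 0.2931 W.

28000 Btu/h

In absolute terms T_C = 294.15 K and T_H = 335.15 K, so ΔT = 41.00 K.
COP_Carnot = T_H/ΔT = 335.15/41.00 = 8.174.
Resistance heating needs Ẇ_res = Q̇_H = 32300 Btu/h; the reversible heat pump needs only Ẇ_hp = Q̇_H/COP = 3951 Btu/h.
Saving = 32300 − 3951 = 28350 Btu/h.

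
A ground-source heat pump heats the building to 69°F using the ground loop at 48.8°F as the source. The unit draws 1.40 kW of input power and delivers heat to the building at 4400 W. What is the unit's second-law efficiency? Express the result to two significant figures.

Converting, Q̇_H = 4400 W = 4.400 kW, so COP_actual = Q̇_H/Ẇ = 4.400/1.400 = 3.143.
In absolute terms T_C = 282.48 K and T_H = 293.71 K, so ΔT = 11.22 K.
COP_Carnot = T_H/ΔT = 293.71/11.22 = 26.17.
η_II = COP_actual/COP_Carnot = 3.143/26.17 = 0.1201.

0.12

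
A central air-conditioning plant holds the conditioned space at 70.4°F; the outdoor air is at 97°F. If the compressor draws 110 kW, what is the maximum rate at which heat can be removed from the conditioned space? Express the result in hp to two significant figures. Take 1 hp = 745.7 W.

2900 hp

In absolute terms T_C = 294.48 K and T_H = 309.26 K, so ΔT = 14.78 K.
COP_Carnot = T_C/ΔT = 294.48/14.78 = 19.93.
Q̇_max = COP_Carnot × Ẇ = 19.93 × 110.0 kW = 2192 kW = 2940 hp.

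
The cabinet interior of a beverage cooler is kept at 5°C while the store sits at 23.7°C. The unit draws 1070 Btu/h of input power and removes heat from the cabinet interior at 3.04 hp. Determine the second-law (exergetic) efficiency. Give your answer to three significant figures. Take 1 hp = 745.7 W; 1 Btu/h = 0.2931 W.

0.486

Converting, Q̇_C = 3.040 hp = 7734 Btu/h, so COP_actual = Q̇_C/Ẇ = 7734/1070 = 7.228.
In absolute terms T_C = 278.15 K and T_H = 296.85 K, so ΔT = 18.70 K.
COP_Carnot = T_C/ΔT = 278.15/18.70 = 14.87.
η_II = COP_actual/COP_Carnot = 7.228/14.87 = 0.4860.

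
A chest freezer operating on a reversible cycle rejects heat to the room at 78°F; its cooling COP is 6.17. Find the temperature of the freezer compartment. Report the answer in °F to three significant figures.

For a Carnot refrigerator COP_R = T_C/(T_H − T_C), so T_C = COP·T_H/(1 + COP).
With T_H = 298.71 K, T_C = 6.17 × 298.71/7.170 = 257.05 K.
Converting, 257.05 K = 3.01°F.

3.01 °F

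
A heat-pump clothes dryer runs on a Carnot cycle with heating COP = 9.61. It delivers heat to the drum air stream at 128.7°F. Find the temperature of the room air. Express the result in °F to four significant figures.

67.48 °F

COP_HP = T_H/(T_H − T_C) gives T_H − T_C = T_H/COP.
With T_H = 326.87 K, T_C = 326.87 × (1 − 1/9.61) = 292.86 K.
Converting, 292.86 K = 67.48°F.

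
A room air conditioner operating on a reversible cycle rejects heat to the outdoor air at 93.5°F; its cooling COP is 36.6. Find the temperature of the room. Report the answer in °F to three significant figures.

78.8 °F

For a Carnot refrigerator COP_R = T_C/(T_H − T_C), so T_C = COP·T_H/(1 + COP).
With T_H = 307.32 K, T_C = 36.6 × 307.32/37.60 = 299.14 K.
Converting, 299.14 K = 78.79°F.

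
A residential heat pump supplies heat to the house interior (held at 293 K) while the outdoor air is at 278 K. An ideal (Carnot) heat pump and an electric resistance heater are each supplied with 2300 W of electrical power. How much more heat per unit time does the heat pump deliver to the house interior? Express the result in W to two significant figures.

43000 W

The reservoir spacing is ΔT = 293 − 278 = 15.00 K.
COP_Carnot = T_H/ΔT = 293.00/15.00 = 19.53.
The heat pump delivers Q̇_H = COP × Ẇ = 44930 W; the resistance heater delivers Ẇ = 2300 W.
Extra = (COP − 1)·Ẇ = 42630 W.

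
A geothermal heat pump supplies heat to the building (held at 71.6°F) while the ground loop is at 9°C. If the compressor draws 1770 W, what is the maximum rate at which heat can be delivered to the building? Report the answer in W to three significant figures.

40200 W

In absolute terms T_C = 282.15 K and T_H = 295.15 K, so ΔT = 13.00 K.
COP_Carnot = T_H/ΔT = 295.15/13.00 = 22.70.
Q̇_max = COP_Carnot × Ẇ = 22.70 × 1770 W = 40190 W.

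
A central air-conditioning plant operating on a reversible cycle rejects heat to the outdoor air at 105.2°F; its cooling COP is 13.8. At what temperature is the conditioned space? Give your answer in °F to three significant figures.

67.0 °F

For a Carnot refrigerator COP_R = T_C/(T_H − T_C), so T_C = COP·T_H/(1 + COP).
With T_H = 313.82 K, T_C = 13.8 × 313.82/14.80 = 292.61 K.
Converting, 292.61 K = 67.03°F.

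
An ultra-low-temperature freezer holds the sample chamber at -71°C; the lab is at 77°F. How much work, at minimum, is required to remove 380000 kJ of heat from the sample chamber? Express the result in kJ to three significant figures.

In absolute terms T_C = 202.15 K and T_H = 298.15 K, so ΔT = 96.00 K.
The reversible limit is COP_R = T_C/ΔT = 2.106, so W_min = Q_C/COP = Q_C·ΔT/T_C.
W_min = 380000 × 96.00/202.15 = 180500 kJ.

180000 kJ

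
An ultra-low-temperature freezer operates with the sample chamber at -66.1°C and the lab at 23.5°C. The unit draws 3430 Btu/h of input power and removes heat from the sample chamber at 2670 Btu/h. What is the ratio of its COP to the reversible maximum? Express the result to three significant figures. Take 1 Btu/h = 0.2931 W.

0.337

COP_actual = Q̇_C/Ẇ = 2670/3430 = 0.7784.
In absolute terms T_C = 207.05 K and T_H = 296.65 K, so ΔT = 89.60 K.
COP_Carnot = T_C/ΔT = 207.05/89.60 = 2.311.
η_II = COP_actual/COP_Carnot = 0.7784/2.311 = 0.3369.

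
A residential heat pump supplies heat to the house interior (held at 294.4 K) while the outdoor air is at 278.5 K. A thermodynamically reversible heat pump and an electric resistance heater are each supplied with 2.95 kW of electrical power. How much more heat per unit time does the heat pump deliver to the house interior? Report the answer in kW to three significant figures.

The reservoir spacing is ΔT = 294.4 − 278.5 = 15.90 K.
COP_Carnot = T_H/ΔT = 294.40/15.90 = 18.52.
The heat pump delivers Q̇_H = COP × Ẇ = 54.62 kW; the resistance heater delivers Ẇ = 2.950 kW.
Extra = (COP − 1)·Ẇ = 51.67 kW.

51.7 kW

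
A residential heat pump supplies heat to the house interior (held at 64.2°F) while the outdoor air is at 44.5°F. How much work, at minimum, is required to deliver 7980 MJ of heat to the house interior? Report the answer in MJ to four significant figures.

300.1 MJ

In absolute terms T_C = 280.09 K and T_H = 291.04 K, so ΔT = 10.94 K.
The reversible limit is COP_HP = T_H/ΔT = 26.59, so W_min = Q_H/COP = Q_H·ΔT/T_H.
W_min = 7980 × 10.94/291.04 = 300.1 MJ.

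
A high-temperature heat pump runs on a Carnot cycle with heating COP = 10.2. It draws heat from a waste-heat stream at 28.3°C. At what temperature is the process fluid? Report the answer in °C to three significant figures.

61.1 °C

COP_HP = T_H/(T_H − T_C) rearranges to T_H = COP·T_C/(COP − 1).
With T_C = 301.45 K, T_H = 10.2 × 301.45/9.200 = 334.22 K.
Converting, 334.22 K = 61.07°C.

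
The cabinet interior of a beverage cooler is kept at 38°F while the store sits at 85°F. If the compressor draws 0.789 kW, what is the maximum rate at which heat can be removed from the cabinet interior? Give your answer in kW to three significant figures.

8.35 kW

In absolute terms T_C = 276.48 K and T_H = 302.59 K, so ΔT = 26.11 K.
COP_Carnot = T_C/ΔT = 276.48/26.11 = 10.59.
Q̇_max = COP_Carnot × Ẇ = 10.59 × 0.7890 kW = 8.355 kW.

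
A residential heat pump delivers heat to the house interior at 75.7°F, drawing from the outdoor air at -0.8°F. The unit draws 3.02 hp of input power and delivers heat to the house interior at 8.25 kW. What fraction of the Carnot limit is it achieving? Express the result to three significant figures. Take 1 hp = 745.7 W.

Converting, Q̇_H = 8.250 kW = 11.06 hp, so COP_actual = Q̇_H/Ẇ = 11.06/3.020 = 3.663.
In absolute terms T_C = 254.93 K and T_H = 297.43 K, so ΔT = 42.50 K.
COP_Carnot = T_H/ΔT = 297.43/42.50 = 6.998.
η_II = COP_actual/COP_Carnot = 3.663/6.998 = 0.5235.

0.523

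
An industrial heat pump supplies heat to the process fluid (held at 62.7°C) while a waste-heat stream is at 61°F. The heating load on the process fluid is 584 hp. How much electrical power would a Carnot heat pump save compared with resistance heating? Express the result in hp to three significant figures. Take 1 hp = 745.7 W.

In absolute terms T_C = 289.26 K and T_H = 335.85 K, so ΔT = 46.59 K.
COP_Carnot = T_H/ΔT = 335.85/46.59 = 7.209.
Resistance heating needs Ẇ_res = Q̇_H = 584.0 hp; the reversible heat pump needs only Ẇ_hp = Q̇_H/COP = 81.01 hp.
Saving = 584.0 − 81.01 = 503.0 hp.

503 hp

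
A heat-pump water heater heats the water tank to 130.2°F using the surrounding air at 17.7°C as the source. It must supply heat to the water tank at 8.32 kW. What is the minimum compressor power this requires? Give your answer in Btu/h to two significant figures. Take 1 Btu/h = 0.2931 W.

In absolute terms T_C = 290.85 K and T_H = 327.71 K, so ΔT = 36.86 K.
COP_Carnot = T_H/ΔT = 327.71/36.86 = 8.892.
Ẇ_min = Q̇/COP_Carnot = 8.320/8.892 = 0.9357 kW = 3192 Btu/h.

3200 Btu/h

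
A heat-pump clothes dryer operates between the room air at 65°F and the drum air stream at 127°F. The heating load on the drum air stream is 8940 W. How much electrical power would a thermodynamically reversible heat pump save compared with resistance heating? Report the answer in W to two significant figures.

In absolute terms T_C = 291.48 K and T_H = 325.93 K, so ΔT = 34.44 K.
COP_Carnot = T_H/ΔT = 325.93/34.44 = 9.462.
Resistance heating needs Ẇ_res = Q̇_H = 8940 W; the reversible heat pump needs only Ẇ_hp = Q̇_H/COP = 944.8 W.
Saving = 8940 − 944.8 = 7995 W.

8000 W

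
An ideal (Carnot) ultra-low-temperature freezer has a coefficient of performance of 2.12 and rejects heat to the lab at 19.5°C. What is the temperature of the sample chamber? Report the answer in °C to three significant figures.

For a Carnot refrigerator COP_R = T_C/(T_H − T_C), so T_C = COP·T_H/(1 + COP).
With T_H = 292.65 K, T_C = 2.12 × 292.65/3.120 = 198.85 K.
Converting, 198.85 K = -74.30°C.

-74.3 °C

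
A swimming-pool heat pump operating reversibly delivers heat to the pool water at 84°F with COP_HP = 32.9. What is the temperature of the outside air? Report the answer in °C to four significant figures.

COP_HP = T_H/(T_H − T_C) gives T_H − T_C = T_H/COP.
With T_H = 302.04 K, T_C = 302.04 × (1 − 1/32.9) = 292.86 K.
Converting, 292.86 K = 19.71°C.

19.71 °C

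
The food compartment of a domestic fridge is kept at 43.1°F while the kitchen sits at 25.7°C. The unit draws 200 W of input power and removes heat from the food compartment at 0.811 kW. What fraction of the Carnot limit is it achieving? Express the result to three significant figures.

Converting, Q̇_C = 0.8110 kW = 811.0 W, so COP_actual = Q̇_C/Ẇ = 811.0/200.0 = 4.055.
In absolute terms T_C = 279.32 K and T_H = 298.85 K, so ΔT = 19.53 K.
COP_Carnot = T_C/ΔT = 279.32/19.53 = 14.30.
η_II = COP_actual/COP_Carnot = 4.055/14.30 = 0.2836.

0.284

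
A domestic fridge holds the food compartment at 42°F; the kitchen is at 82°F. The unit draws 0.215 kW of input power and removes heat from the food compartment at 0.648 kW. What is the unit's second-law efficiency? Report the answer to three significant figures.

0.240

COP_actual = Q̇_C/Ẇ = 0.6480/0.2150 = 3.014.
In absolute terms T_C = 278.71 K and T_H = 300.93 K, so ΔT = 22.22 K.
COP_Carnot = T_C/ΔT = 278.71/22.22 = 12.54.
η_II = COP_actual/COP_Carnot = 3.014/12.54 = 0.2403.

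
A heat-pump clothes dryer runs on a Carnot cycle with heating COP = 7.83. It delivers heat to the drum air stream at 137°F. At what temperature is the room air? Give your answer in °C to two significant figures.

COP_HP = T_H/(T_H − T_C) gives T_H − T_C = T_H/COP.
With T_H = 331.48 K, T_C = 331.48 × (1 − 1/7.83) = 289.15 K.
Converting, 289.15 K = 16.00°C.

16 °C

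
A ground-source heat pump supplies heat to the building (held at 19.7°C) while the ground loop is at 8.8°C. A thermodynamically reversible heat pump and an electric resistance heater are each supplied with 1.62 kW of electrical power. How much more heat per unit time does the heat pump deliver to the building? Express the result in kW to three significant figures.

41.9 kW

In absolute terms T_C = 281.95 K and T_H = 292.85 K, so ΔT = 10.90 K.
COP_Carnot = T_H/ΔT = 292.85/10.90 = 26.87.
The heat pump delivers Q̇_H = COP × Ẇ = 43.52 kW; the resistance heater delivers Ẇ = 1.620 kW.
Extra = (COP − 1)·Ẇ = 41.90 kW.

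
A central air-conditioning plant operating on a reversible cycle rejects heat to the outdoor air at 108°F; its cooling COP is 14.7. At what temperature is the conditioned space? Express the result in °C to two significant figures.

For a Carnot refrigerator COP_R = T_C/(T_H − T_C), so T_C = COP·T_H/(1 + COP).
With T_H = 315.37 K, T_C = 14.7 × 315.37/15.70 = 295.28 K.
Converting, 295.28 K = 22.13°C.

22 °C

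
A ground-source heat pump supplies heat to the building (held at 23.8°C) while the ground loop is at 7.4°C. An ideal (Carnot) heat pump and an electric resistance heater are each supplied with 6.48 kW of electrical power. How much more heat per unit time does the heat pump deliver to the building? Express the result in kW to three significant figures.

111 kW

In absolute terms T_C = 280.55 K and T_H = 296.95 K, so ΔT = 16.40 K.
COP_Carnot = T_H/ΔT = 296.95/16.40 = 18.11.
The heat pump delivers Q̇_H = COP × Ẇ = 117.3 kW; the resistance heater delivers Ẇ = 6.480 kW.
Extra = (COP − 1)·Ẇ = 110.9 kW.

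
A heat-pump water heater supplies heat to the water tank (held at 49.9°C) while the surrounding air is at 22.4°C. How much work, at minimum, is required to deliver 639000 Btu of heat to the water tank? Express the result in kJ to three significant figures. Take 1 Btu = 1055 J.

In absolute terms T_C = 295.55 K and T_H = 323.05 K, so ΔT = 27.50 K.
The reversible limit is COP_HP = T_H/ΔT = 11.75, so W_min = Q_H/COP = Q_H·ΔT/T_H.
W_min = 639000 × 27.50/323.05 = 54400 Btu = 57390 kJ.

57400 kJ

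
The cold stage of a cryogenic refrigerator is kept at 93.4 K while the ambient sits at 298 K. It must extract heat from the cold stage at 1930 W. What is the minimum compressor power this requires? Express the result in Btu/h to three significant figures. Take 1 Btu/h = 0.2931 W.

14400 Btu/h

The reservoir spacing is ΔT = 298 − 93.4 = 204.6 K.
COP_Carnot = T_C/ΔT = 93.40/204.6 = 0.4565.
Ẇ_min = Q̇/COP_Carnot = 1930/0.4565 = 4228 W = 14420 Btu/h.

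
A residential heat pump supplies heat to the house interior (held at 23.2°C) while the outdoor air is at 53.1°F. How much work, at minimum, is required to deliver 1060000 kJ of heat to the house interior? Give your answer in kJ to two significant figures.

In absolute terms T_C = 284.87 K and T_H = 296.35 K, so ΔT = 11.48 K.
The reversible limit is COP_HP = T_H/ΔT = 25.82, so W_min = Q_H/COP = Q_H·ΔT/T_H.
W_min = 1060000 × 11.48/296.35 = 41050 kJ.

41000 kJ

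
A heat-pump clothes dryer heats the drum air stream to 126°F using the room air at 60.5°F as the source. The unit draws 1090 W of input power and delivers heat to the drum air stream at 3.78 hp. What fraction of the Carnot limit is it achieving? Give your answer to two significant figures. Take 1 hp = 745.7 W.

0.29

Converting, Q̇_H = 3.780 hp = 2819 W, so COP_actual = Q̇_H/Ẇ = 2819/1090 = 2.586.
In absolute terms T_C = 288.98 K and T_H = 325.37 K, so ΔT = 36.39 K.
COP_Carnot = T_H/ΔT = 325.37/36.39 = 8.942.
η_II = COP_actual/COP_Carnot = 2.586/8.942 = 0.2892.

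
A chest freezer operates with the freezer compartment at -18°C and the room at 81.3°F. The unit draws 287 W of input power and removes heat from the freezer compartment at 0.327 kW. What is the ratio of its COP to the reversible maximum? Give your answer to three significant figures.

0.203

Converting, Q̇_C = 0.3270 kW = 327.0 W, so COP_actual = Q̇_C/Ẇ = 327.0/287.0 = 1.139.
In absolute terms T_C = 255.15 K and T_H = 300.54 K, so ΔT = 45.39 K.
COP_Carnot = T_C/ΔT = 255.15/45.39 = 5.621.
η_II = COP_actual/COP_Carnot = 1.139/5.621 = 0.2027.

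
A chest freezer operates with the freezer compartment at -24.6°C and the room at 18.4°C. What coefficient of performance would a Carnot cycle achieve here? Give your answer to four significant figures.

5.780

In absolute terms T_C = 248.55 K and T_H = 291.55 K, so ΔT = 43.00 K.
For a reversible cycle, COP_Carnot = T_C/ΔT = 248.55/43.00 = 5.780.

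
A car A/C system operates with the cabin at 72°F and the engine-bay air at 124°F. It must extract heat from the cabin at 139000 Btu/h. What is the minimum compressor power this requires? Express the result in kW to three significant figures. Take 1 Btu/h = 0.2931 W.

In absolute terms T_C = 295.37 K and T_H = 324.26 K, so ΔT = 28.89 K.
COP_Carnot = T_C/ΔT = 295.37/28.89 = 10.22.
Ẇ_min = Q̇/COP_Carnot = 139000/10.22 = 13590 Btu/h = 3.985 kW.

3.98 kW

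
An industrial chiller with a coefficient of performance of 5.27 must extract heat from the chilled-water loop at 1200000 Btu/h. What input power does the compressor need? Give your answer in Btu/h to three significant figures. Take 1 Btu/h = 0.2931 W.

228000 Btu/h

Ẇ = Q̇_C/COP = 1200000/5.27 = 227700 Btu/h.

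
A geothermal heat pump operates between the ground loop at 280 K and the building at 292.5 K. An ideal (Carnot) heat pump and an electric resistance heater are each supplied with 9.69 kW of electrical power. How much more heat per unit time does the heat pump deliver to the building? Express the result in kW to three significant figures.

The reservoir spacing is ΔT = 292.5 − 280 = 12.50 K.
COP_Carnot = T_H/ΔT = 292.50/12.50 = 23.40.
The heat pump delivers Q̇_H = COP × Ẇ = 226.7 kW; the resistance heater delivers Ẇ = 9.690 kW.
Extra = (COP − 1)·Ẇ = 217.1 kW.

217 kW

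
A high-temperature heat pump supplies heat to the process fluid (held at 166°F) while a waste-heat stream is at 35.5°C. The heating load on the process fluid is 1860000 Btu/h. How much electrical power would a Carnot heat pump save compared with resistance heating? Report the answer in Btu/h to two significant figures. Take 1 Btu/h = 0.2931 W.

1700000 Btu/h

In absolute terms T_C = 308.65 K and T_H = 347.59 K, so ΔT = 38.94 K.
COP_Carnot = T_H/ΔT = 347.59/38.94 = 8.925.
Resistance heating needs Ẇ_res = Q̇_H = 1860000 Btu/h; the reversible heat pump needs only Ẇ_hp = Q̇_H/COP = 208400 Btu/h.
Saving = 1860000 − 208400 = 1652000 Btu/h.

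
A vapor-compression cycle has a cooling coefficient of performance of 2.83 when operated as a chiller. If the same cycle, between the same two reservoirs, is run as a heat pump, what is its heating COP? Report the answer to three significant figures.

The first law on one cycle gives Q_H = Q_C + W, so Q_H/W = Q_C/W + 1.
COP_HP = COP_R + 1 = 2.83 + 1 = 3.83.

3.83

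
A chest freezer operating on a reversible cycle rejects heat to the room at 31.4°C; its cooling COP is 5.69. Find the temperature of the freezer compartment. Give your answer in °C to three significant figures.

For a Carnot refrigerator COP_R = T_C/(T_H − T_C), so T_C = COP·T_H/(1 + COP).
With T_H = 304.55 K, T_C = 5.69 × 304.55/6.690 = 259.03 K.
Converting, 259.03 K = -14.12°C.

-14.1 °C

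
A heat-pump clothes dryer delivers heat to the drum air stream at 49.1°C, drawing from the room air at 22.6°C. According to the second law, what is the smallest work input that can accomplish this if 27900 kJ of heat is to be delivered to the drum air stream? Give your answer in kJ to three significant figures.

2290 kJ

In absolute terms T_C = 295.75 K and T_H = 322.25 K, so ΔT = 26.50 K.
The reversible limit is COP_HP = T_H/ΔT = 12.16, so W_min = Q_H/COP = Q_H·ΔT/T_H.
W_min = 27900 × 26.50/322.25 = 2294 kJ.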